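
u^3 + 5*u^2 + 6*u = u*(u + 2)*(u + 3)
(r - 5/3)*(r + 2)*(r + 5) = r^3 + 16*r^2/3 - 5*r/3 - 50/3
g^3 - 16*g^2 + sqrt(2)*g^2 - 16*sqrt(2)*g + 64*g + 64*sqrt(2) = (g - 8)^2*(g + sqrt(2))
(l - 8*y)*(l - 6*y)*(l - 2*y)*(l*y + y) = l^4*y - 16*l^3*y^2 + l^3*y + 76*l^2*y^3 - 16*l^2*y^2 - 96*l*y^4 + 76*l*y^3 - 96*y^4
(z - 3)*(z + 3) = z^2 - 9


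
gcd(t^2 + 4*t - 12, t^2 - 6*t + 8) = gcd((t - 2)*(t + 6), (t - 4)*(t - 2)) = t - 2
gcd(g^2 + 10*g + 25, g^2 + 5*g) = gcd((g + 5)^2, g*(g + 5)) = g + 5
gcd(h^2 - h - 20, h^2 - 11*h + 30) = h - 5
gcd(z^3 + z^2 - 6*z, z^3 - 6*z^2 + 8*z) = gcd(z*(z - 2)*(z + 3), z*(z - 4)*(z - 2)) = z^2 - 2*z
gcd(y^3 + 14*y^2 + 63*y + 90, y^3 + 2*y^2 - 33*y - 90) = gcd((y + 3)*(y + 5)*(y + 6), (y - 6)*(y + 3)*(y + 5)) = y^2 + 8*y + 15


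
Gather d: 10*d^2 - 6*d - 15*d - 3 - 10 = 10*d^2 - 21*d - 13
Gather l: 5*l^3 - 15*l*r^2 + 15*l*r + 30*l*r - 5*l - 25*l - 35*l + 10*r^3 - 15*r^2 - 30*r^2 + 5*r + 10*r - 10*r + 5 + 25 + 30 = 5*l^3 + l*(-15*r^2 + 45*r - 65) + 10*r^3 - 45*r^2 + 5*r + 60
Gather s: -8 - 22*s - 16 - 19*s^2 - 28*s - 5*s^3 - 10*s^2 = -5*s^3 - 29*s^2 - 50*s - 24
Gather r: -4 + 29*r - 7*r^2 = -7*r^2 + 29*r - 4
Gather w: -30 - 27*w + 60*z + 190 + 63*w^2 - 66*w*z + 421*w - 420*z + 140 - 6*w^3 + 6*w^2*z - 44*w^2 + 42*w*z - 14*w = -6*w^3 + w^2*(6*z + 19) + w*(380 - 24*z) - 360*z + 300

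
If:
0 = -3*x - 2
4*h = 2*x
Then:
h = -1/3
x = -2/3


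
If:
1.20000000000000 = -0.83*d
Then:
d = -1.45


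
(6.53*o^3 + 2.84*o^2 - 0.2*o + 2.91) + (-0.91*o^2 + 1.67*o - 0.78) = 6.53*o^3 + 1.93*o^2 + 1.47*o + 2.13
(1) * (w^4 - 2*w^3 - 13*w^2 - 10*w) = w^4 - 2*w^3 - 13*w^2 - 10*w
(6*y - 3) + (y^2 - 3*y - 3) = y^2 + 3*y - 6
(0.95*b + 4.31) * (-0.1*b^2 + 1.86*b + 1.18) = -0.095*b^3 + 1.336*b^2 + 9.1376*b + 5.0858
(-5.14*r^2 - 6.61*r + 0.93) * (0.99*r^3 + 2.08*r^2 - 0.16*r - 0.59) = -5.0886*r^5 - 17.2351*r^4 - 12.0057*r^3 + 6.0246*r^2 + 3.7511*r - 0.5487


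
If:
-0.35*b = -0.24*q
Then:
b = 0.685714285714286*q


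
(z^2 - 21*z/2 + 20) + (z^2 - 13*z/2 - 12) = 2*z^2 - 17*z + 8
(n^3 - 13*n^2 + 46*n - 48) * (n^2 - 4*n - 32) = n^5 - 17*n^4 + 66*n^3 + 184*n^2 - 1280*n + 1536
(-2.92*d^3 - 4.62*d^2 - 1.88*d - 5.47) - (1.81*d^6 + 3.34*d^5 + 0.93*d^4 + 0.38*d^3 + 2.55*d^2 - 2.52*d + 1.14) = -1.81*d^6 - 3.34*d^5 - 0.93*d^4 - 3.3*d^3 - 7.17*d^2 + 0.64*d - 6.61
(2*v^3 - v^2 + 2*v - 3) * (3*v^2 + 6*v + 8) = 6*v^5 + 9*v^4 + 16*v^3 - 5*v^2 - 2*v - 24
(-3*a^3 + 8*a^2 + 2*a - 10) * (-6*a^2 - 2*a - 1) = 18*a^5 - 42*a^4 - 25*a^3 + 48*a^2 + 18*a + 10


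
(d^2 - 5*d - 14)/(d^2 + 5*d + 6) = (d - 7)/(d + 3)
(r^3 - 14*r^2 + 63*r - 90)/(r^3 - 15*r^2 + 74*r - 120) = (r - 3)/(r - 4)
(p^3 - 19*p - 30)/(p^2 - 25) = (p^2 + 5*p + 6)/(p + 5)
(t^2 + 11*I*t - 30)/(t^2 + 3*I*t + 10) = (t + 6*I)/(t - 2*I)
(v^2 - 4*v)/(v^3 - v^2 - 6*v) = (4 - v)/(-v^2 + v + 6)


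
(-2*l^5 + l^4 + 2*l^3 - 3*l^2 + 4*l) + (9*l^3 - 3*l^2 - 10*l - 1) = -2*l^5 + l^4 + 11*l^3 - 6*l^2 - 6*l - 1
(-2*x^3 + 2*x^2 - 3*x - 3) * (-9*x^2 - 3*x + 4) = 18*x^5 - 12*x^4 + 13*x^3 + 44*x^2 - 3*x - 12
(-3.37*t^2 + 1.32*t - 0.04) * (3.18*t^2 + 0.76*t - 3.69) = -10.7166*t^4 + 1.6364*t^3 + 13.3113*t^2 - 4.9012*t + 0.1476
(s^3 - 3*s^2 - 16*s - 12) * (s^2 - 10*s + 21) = s^5 - 13*s^4 + 35*s^3 + 85*s^2 - 216*s - 252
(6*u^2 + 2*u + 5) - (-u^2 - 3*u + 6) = 7*u^2 + 5*u - 1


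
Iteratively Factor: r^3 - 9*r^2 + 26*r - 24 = (r - 2)*(r^2 - 7*r + 12) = (r - 3)*(r - 2)*(r - 4)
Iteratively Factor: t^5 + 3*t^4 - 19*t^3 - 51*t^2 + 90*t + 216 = (t + 4)*(t^4 - t^3 - 15*t^2 + 9*t + 54) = (t - 3)*(t + 4)*(t^3 + 2*t^2 - 9*t - 18) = (t - 3)*(t + 2)*(t + 4)*(t^2 - 9) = (t - 3)^2*(t + 2)*(t + 4)*(t + 3)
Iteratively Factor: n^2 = (n)*(n)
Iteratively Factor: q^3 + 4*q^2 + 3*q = (q + 1)*(q^2 + 3*q) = (q + 1)*(q + 3)*(q)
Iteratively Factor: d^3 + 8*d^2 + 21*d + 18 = (d + 3)*(d^2 + 5*d + 6) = (d + 2)*(d + 3)*(d + 3)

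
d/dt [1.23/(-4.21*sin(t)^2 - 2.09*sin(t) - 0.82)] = (10.3566*sin(t) + 2.5707)*cos(t)/(4.21*sin(t)^2 + 2.09*sin(t) + 0.82)^2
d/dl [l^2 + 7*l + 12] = 2*l + 7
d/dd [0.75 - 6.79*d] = -6.79000000000000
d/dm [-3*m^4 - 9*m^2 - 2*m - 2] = -12*m^3 - 18*m - 2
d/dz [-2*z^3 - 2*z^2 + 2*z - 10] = -6*z^2 - 4*z + 2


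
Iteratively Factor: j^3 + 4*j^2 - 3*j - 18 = (j - 2)*(j^2 + 6*j + 9) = (j - 2)*(j + 3)*(j + 3)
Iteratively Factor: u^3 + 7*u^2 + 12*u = (u)*(u^2 + 7*u + 12) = u*(u + 4)*(u + 3)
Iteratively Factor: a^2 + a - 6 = (a - 2)*(a + 3)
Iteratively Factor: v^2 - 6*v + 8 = (v - 2)*(v - 4)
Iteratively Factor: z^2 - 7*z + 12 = (z - 4)*(z - 3)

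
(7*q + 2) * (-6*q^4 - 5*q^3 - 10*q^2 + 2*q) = -42*q^5 - 47*q^4 - 80*q^3 - 6*q^2 + 4*q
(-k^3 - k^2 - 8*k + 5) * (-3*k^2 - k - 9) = 3*k^5 + 4*k^4 + 34*k^3 + 2*k^2 + 67*k - 45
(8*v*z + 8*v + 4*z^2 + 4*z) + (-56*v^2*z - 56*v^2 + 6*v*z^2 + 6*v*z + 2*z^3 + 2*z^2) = -56*v^2*z - 56*v^2 + 6*v*z^2 + 14*v*z + 8*v + 2*z^3 + 6*z^2 + 4*z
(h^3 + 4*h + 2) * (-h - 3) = -h^4 - 3*h^3 - 4*h^2 - 14*h - 6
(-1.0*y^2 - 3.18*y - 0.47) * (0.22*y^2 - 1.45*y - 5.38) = -0.22*y^4 + 0.7504*y^3 + 9.8876*y^2 + 17.7899*y + 2.5286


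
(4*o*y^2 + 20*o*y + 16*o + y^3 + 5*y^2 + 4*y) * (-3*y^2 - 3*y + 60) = -12*o*y^4 - 72*o*y^3 + 132*o*y^2 + 1152*o*y + 960*o - 3*y^5 - 18*y^4 + 33*y^3 + 288*y^2 + 240*y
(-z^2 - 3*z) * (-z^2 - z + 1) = z^4 + 4*z^3 + 2*z^2 - 3*z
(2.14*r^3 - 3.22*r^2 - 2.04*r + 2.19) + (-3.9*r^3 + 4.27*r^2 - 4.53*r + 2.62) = -1.76*r^3 + 1.05*r^2 - 6.57*r + 4.81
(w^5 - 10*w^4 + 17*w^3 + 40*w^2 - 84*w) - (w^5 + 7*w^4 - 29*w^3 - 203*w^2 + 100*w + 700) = -17*w^4 + 46*w^3 + 243*w^2 - 184*w - 700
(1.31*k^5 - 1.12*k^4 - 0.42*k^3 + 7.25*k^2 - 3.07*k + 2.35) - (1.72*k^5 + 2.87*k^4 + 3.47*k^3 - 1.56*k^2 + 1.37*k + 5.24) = -0.41*k^5 - 3.99*k^4 - 3.89*k^3 + 8.81*k^2 - 4.44*k - 2.89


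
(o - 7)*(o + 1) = o^2 - 6*o - 7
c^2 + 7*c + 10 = (c + 2)*(c + 5)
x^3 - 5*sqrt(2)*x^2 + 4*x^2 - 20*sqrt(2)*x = x*(x + 4)*(x - 5*sqrt(2))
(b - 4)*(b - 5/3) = b^2 - 17*b/3 + 20/3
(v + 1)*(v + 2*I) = v^2 + v + 2*I*v + 2*I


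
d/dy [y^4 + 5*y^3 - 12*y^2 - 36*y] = 4*y^3 + 15*y^2 - 24*y - 36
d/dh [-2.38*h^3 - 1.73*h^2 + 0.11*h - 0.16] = -7.14*h^2 - 3.46*h + 0.11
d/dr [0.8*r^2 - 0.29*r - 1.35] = 1.6*r - 0.29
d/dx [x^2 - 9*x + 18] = 2*x - 9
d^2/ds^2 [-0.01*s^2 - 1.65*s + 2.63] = -0.0200000000000000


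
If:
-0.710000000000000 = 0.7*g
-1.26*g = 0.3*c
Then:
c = 4.26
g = -1.01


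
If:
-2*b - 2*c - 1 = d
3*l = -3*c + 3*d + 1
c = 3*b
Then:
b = -l/11 - 2/33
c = -3*l/11 - 2/11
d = 8*l/11 - 17/33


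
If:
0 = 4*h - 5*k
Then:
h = 5*k/4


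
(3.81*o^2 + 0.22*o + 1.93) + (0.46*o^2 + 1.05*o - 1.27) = 4.27*o^2 + 1.27*o + 0.66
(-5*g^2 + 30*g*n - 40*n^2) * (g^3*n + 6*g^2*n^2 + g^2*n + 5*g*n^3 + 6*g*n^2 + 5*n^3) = -5*g^5*n - 5*g^4*n + 115*g^3*n^3 - 90*g^2*n^4 + 115*g^2*n^3 - 200*g*n^5 - 90*g*n^4 - 200*n^5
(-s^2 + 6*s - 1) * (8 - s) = s^3 - 14*s^2 + 49*s - 8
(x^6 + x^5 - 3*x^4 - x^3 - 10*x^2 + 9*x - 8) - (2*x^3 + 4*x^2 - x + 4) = x^6 + x^5 - 3*x^4 - 3*x^3 - 14*x^2 + 10*x - 12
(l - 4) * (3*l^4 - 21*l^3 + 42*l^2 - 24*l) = 3*l^5 - 33*l^4 + 126*l^3 - 192*l^2 + 96*l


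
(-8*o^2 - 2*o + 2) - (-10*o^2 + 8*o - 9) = 2*o^2 - 10*o + 11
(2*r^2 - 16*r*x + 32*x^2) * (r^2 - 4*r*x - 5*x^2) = 2*r^4 - 24*r^3*x + 86*r^2*x^2 - 48*r*x^3 - 160*x^4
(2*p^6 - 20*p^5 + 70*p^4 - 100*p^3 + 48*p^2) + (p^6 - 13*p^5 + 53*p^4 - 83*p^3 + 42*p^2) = 3*p^6 - 33*p^5 + 123*p^4 - 183*p^3 + 90*p^2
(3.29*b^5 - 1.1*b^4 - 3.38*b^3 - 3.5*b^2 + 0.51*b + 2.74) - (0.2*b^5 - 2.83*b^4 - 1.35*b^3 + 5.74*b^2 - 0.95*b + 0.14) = 3.09*b^5 + 1.73*b^4 - 2.03*b^3 - 9.24*b^2 + 1.46*b + 2.6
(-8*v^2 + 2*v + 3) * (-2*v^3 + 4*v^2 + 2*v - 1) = 16*v^5 - 36*v^4 - 14*v^3 + 24*v^2 + 4*v - 3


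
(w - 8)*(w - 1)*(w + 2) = w^3 - 7*w^2 - 10*w + 16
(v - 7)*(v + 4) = v^2 - 3*v - 28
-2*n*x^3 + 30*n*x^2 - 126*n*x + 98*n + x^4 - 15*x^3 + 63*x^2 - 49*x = (-2*n + x)*(x - 7)^2*(x - 1)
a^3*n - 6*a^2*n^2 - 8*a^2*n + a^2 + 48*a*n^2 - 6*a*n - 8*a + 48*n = (a - 8)*(a - 6*n)*(a*n + 1)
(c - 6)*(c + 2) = c^2 - 4*c - 12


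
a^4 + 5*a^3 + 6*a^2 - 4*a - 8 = (a - 1)*(a + 2)^3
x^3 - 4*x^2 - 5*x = x*(x - 5)*(x + 1)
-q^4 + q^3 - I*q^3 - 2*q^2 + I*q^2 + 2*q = q*(q + 2*I)*(I*q + 1)*(I*q - I)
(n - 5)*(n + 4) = n^2 - n - 20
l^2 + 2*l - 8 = (l - 2)*(l + 4)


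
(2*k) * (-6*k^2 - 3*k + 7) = -12*k^3 - 6*k^2 + 14*k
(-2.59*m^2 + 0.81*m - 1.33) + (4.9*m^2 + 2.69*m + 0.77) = 2.31*m^2 + 3.5*m - 0.56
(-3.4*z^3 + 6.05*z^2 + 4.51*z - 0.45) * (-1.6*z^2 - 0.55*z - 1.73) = 5.44*z^5 - 7.81*z^4 - 4.6615*z^3 - 12.227*z^2 - 7.5548*z + 0.7785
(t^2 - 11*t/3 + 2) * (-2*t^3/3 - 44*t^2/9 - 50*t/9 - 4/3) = -2*t^5/3 - 22*t^4/9 + 298*t^3/27 + 250*t^2/27 - 56*t/9 - 8/3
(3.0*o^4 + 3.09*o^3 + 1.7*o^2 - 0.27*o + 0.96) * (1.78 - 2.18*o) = -6.54*o^5 - 1.3962*o^4 + 1.7942*o^3 + 3.6146*o^2 - 2.5734*o + 1.7088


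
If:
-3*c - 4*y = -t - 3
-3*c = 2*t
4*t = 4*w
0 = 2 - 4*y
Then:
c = 2/9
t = -1/3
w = -1/3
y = 1/2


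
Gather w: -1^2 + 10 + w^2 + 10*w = w^2 + 10*w + 9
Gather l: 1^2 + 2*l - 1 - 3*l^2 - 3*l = -3*l^2 - l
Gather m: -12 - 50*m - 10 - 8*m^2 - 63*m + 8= -8*m^2 - 113*m - 14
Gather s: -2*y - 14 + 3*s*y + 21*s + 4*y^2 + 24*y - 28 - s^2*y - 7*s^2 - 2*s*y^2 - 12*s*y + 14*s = s^2*(-y - 7) + s*(-2*y^2 - 9*y + 35) + 4*y^2 + 22*y - 42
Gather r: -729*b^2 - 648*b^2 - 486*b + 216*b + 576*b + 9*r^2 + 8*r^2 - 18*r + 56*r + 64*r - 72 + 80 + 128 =-1377*b^2 + 306*b + 17*r^2 + 102*r + 136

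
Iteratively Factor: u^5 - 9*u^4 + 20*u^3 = (u - 5)*(u^4 - 4*u^3) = (u - 5)*(u - 4)*(u^3) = u*(u - 5)*(u - 4)*(u^2) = u^2*(u - 5)*(u - 4)*(u)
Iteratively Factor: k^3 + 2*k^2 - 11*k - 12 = (k + 1)*(k^2 + k - 12) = (k - 3)*(k + 1)*(k + 4)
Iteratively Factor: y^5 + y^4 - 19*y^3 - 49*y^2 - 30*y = (y + 1)*(y^4 - 19*y^2 - 30*y) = (y + 1)*(y + 3)*(y^3 - 3*y^2 - 10*y) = (y + 1)*(y + 2)*(y + 3)*(y^2 - 5*y) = y*(y + 1)*(y + 2)*(y + 3)*(y - 5)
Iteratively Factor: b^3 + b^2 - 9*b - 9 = (b - 3)*(b^2 + 4*b + 3) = (b - 3)*(b + 3)*(b + 1)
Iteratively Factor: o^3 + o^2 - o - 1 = (o + 1)*(o^2 - 1) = (o - 1)*(o + 1)*(o + 1)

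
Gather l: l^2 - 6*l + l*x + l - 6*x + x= l^2 + l*(x - 5) - 5*x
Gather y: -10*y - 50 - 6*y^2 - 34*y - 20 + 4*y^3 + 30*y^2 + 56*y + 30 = 4*y^3 + 24*y^2 + 12*y - 40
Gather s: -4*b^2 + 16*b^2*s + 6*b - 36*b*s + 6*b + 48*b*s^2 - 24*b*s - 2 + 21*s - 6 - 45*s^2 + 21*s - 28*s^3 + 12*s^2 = -4*b^2 + 12*b - 28*s^3 + s^2*(48*b - 33) + s*(16*b^2 - 60*b + 42) - 8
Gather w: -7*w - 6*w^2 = -6*w^2 - 7*w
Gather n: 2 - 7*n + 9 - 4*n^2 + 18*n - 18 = -4*n^2 + 11*n - 7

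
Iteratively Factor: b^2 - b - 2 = (b - 2)*(b + 1)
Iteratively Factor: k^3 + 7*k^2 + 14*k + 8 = (k + 2)*(k^2 + 5*k + 4) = (k + 1)*(k + 2)*(k + 4)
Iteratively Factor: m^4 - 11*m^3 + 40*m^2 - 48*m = (m - 4)*(m^3 - 7*m^2 + 12*m) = m*(m - 4)*(m^2 - 7*m + 12) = m*(m - 4)^2*(m - 3)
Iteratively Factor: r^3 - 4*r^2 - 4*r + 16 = (r + 2)*(r^2 - 6*r + 8) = (r - 2)*(r + 2)*(r - 4)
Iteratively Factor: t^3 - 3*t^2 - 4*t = (t)*(t^2 - 3*t - 4) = t*(t - 4)*(t + 1)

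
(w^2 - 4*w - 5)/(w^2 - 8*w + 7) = (w^2 - 4*w - 5)/(w^2 - 8*w + 7)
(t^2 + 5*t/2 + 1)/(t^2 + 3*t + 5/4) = 2*(t + 2)/(2*t + 5)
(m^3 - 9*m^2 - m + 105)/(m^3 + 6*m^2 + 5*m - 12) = (m^2 - 12*m + 35)/(m^2 + 3*m - 4)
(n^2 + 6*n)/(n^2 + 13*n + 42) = n/(n + 7)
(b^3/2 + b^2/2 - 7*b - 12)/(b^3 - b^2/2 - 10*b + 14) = (b^3 + b^2 - 14*b - 24)/(2*b^3 - b^2 - 20*b + 28)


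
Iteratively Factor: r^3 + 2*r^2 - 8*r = (r)*(r^2 + 2*r - 8) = r*(r - 2)*(r + 4)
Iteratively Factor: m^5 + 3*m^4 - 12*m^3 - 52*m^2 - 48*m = (m + 2)*(m^4 + m^3 - 14*m^2 - 24*m) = m*(m + 2)*(m^3 + m^2 - 14*m - 24) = m*(m + 2)*(m + 3)*(m^2 - 2*m - 8) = m*(m - 4)*(m + 2)*(m + 3)*(m + 2)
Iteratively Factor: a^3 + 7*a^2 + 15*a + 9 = (a + 3)*(a^2 + 4*a + 3) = (a + 3)^2*(a + 1)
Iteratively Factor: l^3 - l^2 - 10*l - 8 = (l + 1)*(l^2 - 2*l - 8) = (l + 1)*(l + 2)*(l - 4)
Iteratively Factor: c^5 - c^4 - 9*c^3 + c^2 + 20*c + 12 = (c - 2)*(c^4 + c^3 - 7*c^2 - 13*c - 6) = (c - 2)*(c + 1)*(c^3 - 7*c - 6) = (c - 2)*(c + 1)*(c + 2)*(c^2 - 2*c - 3) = (c - 3)*(c - 2)*(c + 1)*(c + 2)*(c + 1)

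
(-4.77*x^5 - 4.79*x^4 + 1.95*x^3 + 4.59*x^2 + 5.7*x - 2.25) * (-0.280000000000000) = 1.3356*x^5 + 1.3412*x^4 - 0.546*x^3 - 1.2852*x^2 - 1.596*x + 0.63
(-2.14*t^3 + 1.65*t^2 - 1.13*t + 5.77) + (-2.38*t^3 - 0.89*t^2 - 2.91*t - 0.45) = -4.52*t^3 + 0.76*t^2 - 4.04*t + 5.32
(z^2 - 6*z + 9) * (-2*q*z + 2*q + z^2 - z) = -2*q*z^3 + 14*q*z^2 - 30*q*z + 18*q + z^4 - 7*z^3 + 15*z^2 - 9*z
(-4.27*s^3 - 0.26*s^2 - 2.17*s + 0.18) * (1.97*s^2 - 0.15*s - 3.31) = -8.4119*s^5 + 0.1283*s^4 + 9.8978*s^3 + 1.5407*s^2 + 7.1557*s - 0.5958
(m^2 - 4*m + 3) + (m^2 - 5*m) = 2*m^2 - 9*m + 3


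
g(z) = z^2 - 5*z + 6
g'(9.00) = 13.00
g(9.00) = 42.00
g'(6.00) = 7.00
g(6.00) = 12.00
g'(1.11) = -2.78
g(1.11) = 1.68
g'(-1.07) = -7.14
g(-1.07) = 12.49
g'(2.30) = -0.40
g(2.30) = -0.21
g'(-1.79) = -8.58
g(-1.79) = 18.15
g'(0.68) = -3.64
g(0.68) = 3.06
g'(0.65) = -3.70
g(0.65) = 3.17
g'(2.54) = 0.08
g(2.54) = -0.25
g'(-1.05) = -7.10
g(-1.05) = 12.35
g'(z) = 2*z - 5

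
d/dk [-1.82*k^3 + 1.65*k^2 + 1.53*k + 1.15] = -5.46*k^2 + 3.3*k + 1.53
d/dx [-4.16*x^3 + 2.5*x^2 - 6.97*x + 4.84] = -12.48*x^2 + 5.0*x - 6.97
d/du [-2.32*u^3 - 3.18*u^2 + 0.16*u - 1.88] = -6.96*u^2 - 6.36*u + 0.16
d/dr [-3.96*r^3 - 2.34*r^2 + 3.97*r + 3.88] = -11.88*r^2 - 4.68*r + 3.97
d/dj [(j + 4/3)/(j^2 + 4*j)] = (-3*j^2 - 8*j - 16)/(3*j^2*(j^2 + 8*j + 16))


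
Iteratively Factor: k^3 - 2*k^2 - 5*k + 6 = (k + 2)*(k^2 - 4*k + 3) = (k - 3)*(k + 2)*(k - 1)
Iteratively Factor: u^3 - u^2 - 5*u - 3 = (u + 1)*(u^2 - 2*u - 3) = (u - 3)*(u + 1)*(u + 1)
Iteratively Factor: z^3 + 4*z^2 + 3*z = (z + 3)*(z^2 + z) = (z + 1)*(z + 3)*(z)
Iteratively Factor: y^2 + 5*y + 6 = (y + 2)*(y + 3)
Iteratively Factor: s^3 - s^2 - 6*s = (s)*(s^2 - s - 6) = s*(s + 2)*(s - 3)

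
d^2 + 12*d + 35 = (d + 5)*(d + 7)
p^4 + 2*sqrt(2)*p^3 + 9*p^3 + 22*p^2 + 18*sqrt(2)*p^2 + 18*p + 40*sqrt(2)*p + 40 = (p + 4)*(p + 5)*(p + sqrt(2))^2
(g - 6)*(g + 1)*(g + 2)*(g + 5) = g^4 + 2*g^3 - 31*g^2 - 92*g - 60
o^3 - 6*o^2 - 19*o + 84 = (o - 7)*(o - 3)*(o + 4)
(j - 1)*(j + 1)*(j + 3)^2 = j^4 + 6*j^3 + 8*j^2 - 6*j - 9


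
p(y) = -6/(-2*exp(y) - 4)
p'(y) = -12*exp(y)/(-2*exp(y) - 4)^2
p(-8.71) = 1.50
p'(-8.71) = -0.00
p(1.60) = 0.43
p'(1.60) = -0.31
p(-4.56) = 1.49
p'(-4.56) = -0.01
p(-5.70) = 1.50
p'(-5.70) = -0.00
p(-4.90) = 1.49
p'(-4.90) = -0.01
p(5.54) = 0.01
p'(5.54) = -0.01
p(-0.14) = 1.05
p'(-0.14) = -0.32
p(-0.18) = 1.06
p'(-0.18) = -0.31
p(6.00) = 0.01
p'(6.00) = -0.00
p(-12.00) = 1.50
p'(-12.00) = 0.00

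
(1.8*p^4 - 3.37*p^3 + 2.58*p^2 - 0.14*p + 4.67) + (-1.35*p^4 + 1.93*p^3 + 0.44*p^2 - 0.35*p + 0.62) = 0.45*p^4 - 1.44*p^3 + 3.02*p^2 - 0.49*p + 5.29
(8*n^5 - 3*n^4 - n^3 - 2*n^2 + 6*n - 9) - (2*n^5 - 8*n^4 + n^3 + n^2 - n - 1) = 6*n^5 + 5*n^4 - 2*n^3 - 3*n^2 + 7*n - 8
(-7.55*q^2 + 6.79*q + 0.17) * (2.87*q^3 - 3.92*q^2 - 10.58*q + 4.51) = -21.6685*q^5 + 49.0833*q^4 + 53.7501*q^3 - 106.5551*q^2 + 28.8243*q + 0.7667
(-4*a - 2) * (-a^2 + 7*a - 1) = 4*a^3 - 26*a^2 - 10*a + 2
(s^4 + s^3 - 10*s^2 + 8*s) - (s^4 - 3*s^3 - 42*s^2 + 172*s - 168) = 4*s^3 + 32*s^2 - 164*s + 168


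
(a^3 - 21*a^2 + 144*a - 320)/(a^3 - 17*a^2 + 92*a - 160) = (a - 8)/(a - 4)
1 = 1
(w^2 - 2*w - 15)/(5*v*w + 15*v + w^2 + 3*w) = (w - 5)/(5*v + w)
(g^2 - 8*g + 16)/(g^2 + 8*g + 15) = (g^2 - 8*g + 16)/(g^2 + 8*g + 15)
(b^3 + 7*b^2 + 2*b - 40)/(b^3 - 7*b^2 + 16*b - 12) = (b^2 + 9*b + 20)/(b^2 - 5*b + 6)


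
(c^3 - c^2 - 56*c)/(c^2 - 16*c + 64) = c*(c + 7)/(c - 8)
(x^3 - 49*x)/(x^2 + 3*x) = (x^2 - 49)/(x + 3)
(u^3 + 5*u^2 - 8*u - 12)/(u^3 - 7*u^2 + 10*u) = (u^2 + 7*u + 6)/(u*(u - 5))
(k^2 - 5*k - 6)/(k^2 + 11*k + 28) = (k^2 - 5*k - 6)/(k^2 + 11*k + 28)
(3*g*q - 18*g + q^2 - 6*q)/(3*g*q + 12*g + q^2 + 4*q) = (q - 6)/(q + 4)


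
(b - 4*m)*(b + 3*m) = b^2 - b*m - 12*m^2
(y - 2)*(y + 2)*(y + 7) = y^3 + 7*y^2 - 4*y - 28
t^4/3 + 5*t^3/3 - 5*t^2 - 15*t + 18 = (t/3 + 1)*(t - 3)*(t - 1)*(t + 6)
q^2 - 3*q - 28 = (q - 7)*(q + 4)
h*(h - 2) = h^2 - 2*h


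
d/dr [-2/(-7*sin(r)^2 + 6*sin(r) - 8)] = 4*(3 - 7*sin(r))*cos(r)/(7*sin(r)^2 - 6*sin(r) + 8)^2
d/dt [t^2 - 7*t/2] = 2*t - 7/2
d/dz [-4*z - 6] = -4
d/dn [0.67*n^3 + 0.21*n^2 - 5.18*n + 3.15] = 2.01*n^2 + 0.42*n - 5.18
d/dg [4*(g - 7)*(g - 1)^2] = 12*(g - 5)*(g - 1)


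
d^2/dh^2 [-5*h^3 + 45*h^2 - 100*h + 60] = 90 - 30*h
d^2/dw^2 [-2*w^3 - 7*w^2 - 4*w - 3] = -12*w - 14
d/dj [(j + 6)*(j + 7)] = 2*j + 13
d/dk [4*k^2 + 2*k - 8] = 8*k + 2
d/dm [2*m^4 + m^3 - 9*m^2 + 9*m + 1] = 8*m^3 + 3*m^2 - 18*m + 9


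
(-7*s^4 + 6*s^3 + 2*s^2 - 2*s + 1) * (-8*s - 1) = 56*s^5 - 41*s^4 - 22*s^3 + 14*s^2 - 6*s - 1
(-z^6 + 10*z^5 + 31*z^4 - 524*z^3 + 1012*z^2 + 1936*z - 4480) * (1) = -z^6 + 10*z^5 + 31*z^4 - 524*z^3 + 1012*z^2 + 1936*z - 4480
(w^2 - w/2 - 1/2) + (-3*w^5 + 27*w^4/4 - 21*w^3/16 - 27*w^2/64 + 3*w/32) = -3*w^5 + 27*w^4/4 - 21*w^3/16 + 37*w^2/64 - 13*w/32 - 1/2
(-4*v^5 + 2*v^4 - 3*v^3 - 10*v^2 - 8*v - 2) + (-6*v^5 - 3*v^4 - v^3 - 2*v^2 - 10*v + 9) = -10*v^5 - v^4 - 4*v^3 - 12*v^2 - 18*v + 7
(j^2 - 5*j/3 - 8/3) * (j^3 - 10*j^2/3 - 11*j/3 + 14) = j^5 - 5*j^4 - 7*j^3/9 + 29*j^2 - 122*j/9 - 112/3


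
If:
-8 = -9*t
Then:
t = 8/9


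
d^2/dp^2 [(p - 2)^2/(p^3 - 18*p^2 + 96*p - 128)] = 2*(p + 10)/(p^4 - 32*p^3 + 384*p^2 - 2048*p + 4096)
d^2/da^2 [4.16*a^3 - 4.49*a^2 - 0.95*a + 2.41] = 24.96*a - 8.98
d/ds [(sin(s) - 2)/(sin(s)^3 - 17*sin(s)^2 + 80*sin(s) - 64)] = (7*sin(s) + cos(2*s) - 13)*cos(s)/((sin(s) - 8)^3*(sin(s) - 1)^2)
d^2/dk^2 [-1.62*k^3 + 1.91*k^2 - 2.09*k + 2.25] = 3.82 - 9.72*k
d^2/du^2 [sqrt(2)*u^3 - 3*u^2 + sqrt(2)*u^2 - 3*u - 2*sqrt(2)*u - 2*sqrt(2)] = 6*sqrt(2)*u - 6 + 2*sqrt(2)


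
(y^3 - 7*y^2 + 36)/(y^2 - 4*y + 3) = (y^2 - 4*y - 12)/(y - 1)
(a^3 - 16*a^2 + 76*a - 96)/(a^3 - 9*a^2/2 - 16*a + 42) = 2*(a - 8)/(2*a + 7)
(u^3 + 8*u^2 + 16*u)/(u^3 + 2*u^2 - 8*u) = (u + 4)/(u - 2)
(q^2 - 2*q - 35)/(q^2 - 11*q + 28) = (q + 5)/(q - 4)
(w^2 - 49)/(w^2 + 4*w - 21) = (w - 7)/(w - 3)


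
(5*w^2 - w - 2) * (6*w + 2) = 30*w^3 + 4*w^2 - 14*w - 4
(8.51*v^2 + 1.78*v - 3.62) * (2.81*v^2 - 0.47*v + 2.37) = 23.9131*v^4 + 1.0021*v^3 + 9.1599*v^2 + 5.92*v - 8.5794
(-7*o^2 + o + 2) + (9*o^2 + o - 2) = 2*o^2 + 2*o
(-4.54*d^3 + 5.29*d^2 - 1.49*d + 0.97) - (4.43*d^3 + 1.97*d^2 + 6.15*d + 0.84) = -8.97*d^3 + 3.32*d^2 - 7.64*d + 0.13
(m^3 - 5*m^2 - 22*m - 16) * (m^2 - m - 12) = m^5 - 6*m^4 - 29*m^3 + 66*m^2 + 280*m + 192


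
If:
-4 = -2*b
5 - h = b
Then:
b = 2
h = 3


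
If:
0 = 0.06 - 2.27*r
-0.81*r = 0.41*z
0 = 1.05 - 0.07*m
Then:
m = 15.00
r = 0.03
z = -0.05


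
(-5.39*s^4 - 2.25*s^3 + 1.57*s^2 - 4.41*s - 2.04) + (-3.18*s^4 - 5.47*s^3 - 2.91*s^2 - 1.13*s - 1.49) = -8.57*s^4 - 7.72*s^3 - 1.34*s^2 - 5.54*s - 3.53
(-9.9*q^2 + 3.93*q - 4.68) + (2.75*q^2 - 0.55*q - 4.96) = -7.15*q^2 + 3.38*q - 9.64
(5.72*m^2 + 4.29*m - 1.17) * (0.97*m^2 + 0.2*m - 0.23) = 5.5484*m^4 + 5.3053*m^3 - 1.5925*m^2 - 1.2207*m + 0.2691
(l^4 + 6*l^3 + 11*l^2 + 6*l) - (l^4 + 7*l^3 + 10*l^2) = -l^3 + l^2 + 6*l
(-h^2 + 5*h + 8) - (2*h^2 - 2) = -3*h^2 + 5*h + 10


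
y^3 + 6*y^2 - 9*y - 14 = (y - 2)*(y + 1)*(y + 7)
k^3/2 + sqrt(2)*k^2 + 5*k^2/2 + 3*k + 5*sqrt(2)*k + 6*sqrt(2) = (k/2 + sqrt(2))*(k + 2)*(k + 3)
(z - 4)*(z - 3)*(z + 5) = z^3 - 2*z^2 - 23*z + 60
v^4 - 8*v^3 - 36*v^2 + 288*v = v*(v - 8)*(v - 6)*(v + 6)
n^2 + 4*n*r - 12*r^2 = (n - 2*r)*(n + 6*r)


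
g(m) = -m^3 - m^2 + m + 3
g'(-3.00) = -20.00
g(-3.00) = 18.00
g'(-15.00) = -644.00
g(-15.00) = 3138.00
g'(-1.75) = -4.69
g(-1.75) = 3.55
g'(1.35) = -7.17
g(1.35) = 0.07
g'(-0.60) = 1.12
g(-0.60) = 2.26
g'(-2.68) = -15.19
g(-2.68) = 12.39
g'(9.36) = -280.55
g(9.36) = -895.28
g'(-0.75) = 0.81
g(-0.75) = 2.11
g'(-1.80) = -5.12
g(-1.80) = 3.79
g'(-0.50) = 1.25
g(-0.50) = 2.38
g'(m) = -3*m^2 - 2*m + 1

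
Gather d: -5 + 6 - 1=0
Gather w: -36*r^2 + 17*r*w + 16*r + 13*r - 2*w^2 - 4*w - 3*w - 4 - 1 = -36*r^2 + 29*r - 2*w^2 + w*(17*r - 7) - 5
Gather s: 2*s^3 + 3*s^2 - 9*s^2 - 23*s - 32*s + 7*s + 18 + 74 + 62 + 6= 2*s^3 - 6*s^2 - 48*s + 160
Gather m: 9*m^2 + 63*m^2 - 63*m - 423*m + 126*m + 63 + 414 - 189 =72*m^2 - 360*m + 288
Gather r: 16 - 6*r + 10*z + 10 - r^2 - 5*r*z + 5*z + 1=-r^2 + r*(-5*z - 6) + 15*z + 27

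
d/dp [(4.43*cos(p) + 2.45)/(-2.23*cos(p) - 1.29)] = 0.251199999999999*sin(p)/(2.23*cos(p) + 1.29)^2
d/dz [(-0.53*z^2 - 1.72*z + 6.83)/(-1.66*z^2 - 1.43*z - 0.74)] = (-2.0973*z^2 + 23.46*z + 11.0397)/(2.7556*z^4 + 4.7476*z^3 + 4.5017*z^2 + 2.1164*z + 0.5476)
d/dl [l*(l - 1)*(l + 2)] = 3*l^2 + 2*l - 2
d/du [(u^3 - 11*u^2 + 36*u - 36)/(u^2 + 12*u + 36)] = (u^3 + 18*u^2 - 168*u + 288)/(u^3 + 18*u^2 + 108*u + 216)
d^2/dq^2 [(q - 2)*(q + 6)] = 2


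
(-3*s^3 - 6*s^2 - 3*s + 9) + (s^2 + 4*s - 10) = -3*s^3 - 5*s^2 + s - 1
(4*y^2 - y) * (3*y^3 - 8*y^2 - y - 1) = 12*y^5 - 35*y^4 + 4*y^3 - 3*y^2 + y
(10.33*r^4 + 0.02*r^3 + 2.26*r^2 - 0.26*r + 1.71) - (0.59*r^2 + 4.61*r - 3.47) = 10.33*r^4 + 0.02*r^3 + 1.67*r^2 - 4.87*r + 5.18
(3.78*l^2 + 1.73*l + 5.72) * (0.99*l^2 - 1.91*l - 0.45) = 3.7422*l^4 - 5.5071*l^3 + 0.6575*l^2 - 11.7037*l - 2.574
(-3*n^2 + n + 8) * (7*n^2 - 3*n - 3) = -21*n^4 + 16*n^3 + 62*n^2 - 27*n - 24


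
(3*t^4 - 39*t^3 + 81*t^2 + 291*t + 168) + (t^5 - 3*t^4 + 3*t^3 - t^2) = t^5 - 36*t^3 + 80*t^2 + 291*t + 168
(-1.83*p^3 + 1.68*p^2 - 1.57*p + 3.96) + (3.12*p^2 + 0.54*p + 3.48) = -1.83*p^3 + 4.8*p^2 - 1.03*p + 7.44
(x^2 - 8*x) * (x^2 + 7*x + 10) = x^4 - x^3 - 46*x^2 - 80*x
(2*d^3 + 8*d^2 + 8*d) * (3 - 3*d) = -6*d^4 - 18*d^3 + 24*d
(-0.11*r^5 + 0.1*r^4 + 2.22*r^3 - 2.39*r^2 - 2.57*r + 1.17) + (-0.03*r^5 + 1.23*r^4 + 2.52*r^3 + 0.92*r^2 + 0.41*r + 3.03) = -0.14*r^5 + 1.33*r^4 + 4.74*r^3 - 1.47*r^2 - 2.16*r + 4.2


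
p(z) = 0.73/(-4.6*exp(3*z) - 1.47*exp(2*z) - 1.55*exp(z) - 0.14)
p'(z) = 0.73*(13.8*exp(3*z) + 2.94*exp(2*z) + 1.55*exp(z))/(-4.6*exp(3*z) - 1.47*exp(2*z) - 1.55*exp(z) - 0.14)^2 = (10.074*exp(2*z) + 2.1462*exp(z) + 1.1315)*exp(z)/(4.6*exp(3*z) + 1.47*exp(2*z) + 1.55*exp(z) + 0.14)^2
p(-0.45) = -0.25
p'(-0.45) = 0.49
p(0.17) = -0.06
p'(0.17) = 0.15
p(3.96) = -0.00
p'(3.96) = 0.00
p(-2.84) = -3.09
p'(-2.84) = 1.35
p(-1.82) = -1.62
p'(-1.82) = 1.40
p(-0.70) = -0.40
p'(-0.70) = 0.69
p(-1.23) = -0.88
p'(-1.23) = 1.10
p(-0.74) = -0.43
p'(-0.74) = 0.72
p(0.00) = -0.09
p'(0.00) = 0.22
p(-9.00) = -5.21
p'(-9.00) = 0.01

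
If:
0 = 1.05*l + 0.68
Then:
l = -0.65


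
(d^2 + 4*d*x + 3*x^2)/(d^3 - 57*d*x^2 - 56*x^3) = (-d - 3*x)/(-d^2 + d*x + 56*x^2)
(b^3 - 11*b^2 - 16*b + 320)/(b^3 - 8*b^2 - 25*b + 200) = (b - 8)/(b - 5)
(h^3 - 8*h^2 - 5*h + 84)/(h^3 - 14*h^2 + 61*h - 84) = (h + 3)/(h - 3)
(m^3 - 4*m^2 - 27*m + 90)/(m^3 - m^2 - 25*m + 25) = (m^2 - 9*m + 18)/(m^2 - 6*m + 5)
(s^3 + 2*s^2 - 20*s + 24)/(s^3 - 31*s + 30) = (s^2 - 4*s + 4)/(s^2 - 6*s + 5)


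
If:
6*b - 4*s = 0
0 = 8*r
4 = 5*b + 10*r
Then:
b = 4/5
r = 0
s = 6/5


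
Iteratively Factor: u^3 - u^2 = (u)*(u^2 - u) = u^2*(u - 1)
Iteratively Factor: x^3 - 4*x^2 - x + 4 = (x - 4)*(x^2 - 1) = (x - 4)*(x + 1)*(x - 1)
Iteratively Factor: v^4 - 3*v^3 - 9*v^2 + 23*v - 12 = (v + 3)*(v^3 - 6*v^2 + 9*v - 4) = (v - 1)*(v + 3)*(v^2 - 5*v + 4) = (v - 1)^2*(v + 3)*(v - 4)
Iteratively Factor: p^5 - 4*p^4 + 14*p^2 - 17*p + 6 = (p - 1)*(p^4 - 3*p^3 - 3*p^2 + 11*p - 6) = (p - 3)*(p - 1)*(p^3 - 3*p + 2) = (p - 3)*(p - 1)^2*(p^2 + p - 2) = (p - 3)*(p - 1)^2*(p + 2)*(p - 1)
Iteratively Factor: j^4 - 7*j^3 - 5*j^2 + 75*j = (j + 3)*(j^3 - 10*j^2 + 25*j) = (j - 5)*(j + 3)*(j^2 - 5*j) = (j - 5)^2*(j + 3)*(j)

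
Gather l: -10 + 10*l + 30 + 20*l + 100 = 30*l + 120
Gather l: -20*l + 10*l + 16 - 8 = 8 - 10*l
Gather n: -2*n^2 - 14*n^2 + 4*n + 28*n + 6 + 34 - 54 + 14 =-16*n^2 + 32*n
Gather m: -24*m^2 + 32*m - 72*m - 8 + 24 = -24*m^2 - 40*m + 16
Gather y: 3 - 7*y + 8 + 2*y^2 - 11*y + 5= 2*y^2 - 18*y + 16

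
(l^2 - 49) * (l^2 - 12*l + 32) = l^4 - 12*l^3 - 17*l^2 + 588*l - 1568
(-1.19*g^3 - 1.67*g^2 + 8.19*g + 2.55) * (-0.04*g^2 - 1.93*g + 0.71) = 0.0476*g^5 + 2.3635*g^4 + 2.0506*g^3 - 17.0944*g^2 + 0.893400000000001*g + 1.8105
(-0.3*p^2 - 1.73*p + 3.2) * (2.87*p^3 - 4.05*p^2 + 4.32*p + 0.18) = -0.861*p^5 - 3.7501*p^4 + 14.8945*p^3 - 20.4876*p^2 + 13.5126*p + 0.576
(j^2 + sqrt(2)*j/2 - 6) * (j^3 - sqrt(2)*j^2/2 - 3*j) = j^5 - 19*j^3/2 + 3*sqrt(2)*j^2/2 + 18*j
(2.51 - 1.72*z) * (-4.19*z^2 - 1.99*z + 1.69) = 7.2068*z^3 - 7.0941*z^2 - 7.9017*z + 4.2419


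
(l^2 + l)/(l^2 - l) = (l + 1)/(l - 1)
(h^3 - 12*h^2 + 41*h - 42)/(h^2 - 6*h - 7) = (h^2 - 5*h + 6)/(h + 1)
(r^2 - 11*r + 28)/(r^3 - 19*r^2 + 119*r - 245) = (r - 4)/(r^2 - 12*r + 35)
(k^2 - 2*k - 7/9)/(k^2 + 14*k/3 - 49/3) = (k + 1/3)/(k + 7)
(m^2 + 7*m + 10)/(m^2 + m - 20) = (m + 2)/(m - 4)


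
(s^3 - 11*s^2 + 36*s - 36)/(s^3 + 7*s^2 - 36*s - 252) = (s^2 - 5*s + 6)/(s^2 + 13*s + 42)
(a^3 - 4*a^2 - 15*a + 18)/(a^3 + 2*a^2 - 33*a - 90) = (a - 1)/(a + 5)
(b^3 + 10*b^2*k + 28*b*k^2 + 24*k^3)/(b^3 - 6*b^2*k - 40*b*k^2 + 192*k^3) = (b^2 + 4*b*k + 4*k^2)/(b^2 - 12*b*k + 32*k^2)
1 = 1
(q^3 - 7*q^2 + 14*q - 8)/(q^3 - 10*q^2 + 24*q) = (q^2 - 3*q + 2)/(q*(q - 6))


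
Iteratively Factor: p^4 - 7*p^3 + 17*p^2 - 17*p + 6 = (p - 3)*(p^3 - 4*p^2 + 5*p - 2) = (p - 3)*(p - 1)*(p^2 - 3*p + 2) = (p - 3)*(p - 2)*(p - 1)*(p - 1)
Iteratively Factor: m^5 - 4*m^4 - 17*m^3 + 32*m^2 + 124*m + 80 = (m - 5)*(m^4 + m^3 - 12*m^2 - 28*m - 16) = (m - 5)*(m + 2)*(m^3 - m^2 - 10*m - 8) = (m - 5)*(m + 1)*(m + 2)*(m^2 - 2*m - 8) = (m - 5)*(m - 4)*(m + 1)*(m + 2)*(m + 2)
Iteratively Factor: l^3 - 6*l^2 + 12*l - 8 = (l - 2)*(l^2 - 4*l + 4) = (l - 2)^2*(l - 2)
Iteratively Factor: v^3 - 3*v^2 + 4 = (v - 2)*(v^2 - v - 2) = (v - 2)*(v + 1)*(v - 2)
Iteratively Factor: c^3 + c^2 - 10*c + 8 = (c - 2)*(c^2 + 3*c - 4) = (c - 2)*(c + 4)*(c - 1)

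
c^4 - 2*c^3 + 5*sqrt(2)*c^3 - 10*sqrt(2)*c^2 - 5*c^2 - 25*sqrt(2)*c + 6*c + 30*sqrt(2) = (c - 3)*(c - 1)*(c + 2)*(c + 5*sqrt(2))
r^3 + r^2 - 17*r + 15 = (r - 3)*(r - 1)*(r + 5)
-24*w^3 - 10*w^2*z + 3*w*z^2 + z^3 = (-3*w + z)*(2*w + z)*(4*w + z)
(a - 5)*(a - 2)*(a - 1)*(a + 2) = a^4 - 6*a^3 + a^2 + 24*a - 20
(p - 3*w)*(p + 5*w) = p^2 + 2*p*w - 15*w^2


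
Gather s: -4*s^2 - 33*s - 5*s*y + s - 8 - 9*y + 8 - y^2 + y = -4*s^2 + s*(-5*y - 32) - y^2 - 8*y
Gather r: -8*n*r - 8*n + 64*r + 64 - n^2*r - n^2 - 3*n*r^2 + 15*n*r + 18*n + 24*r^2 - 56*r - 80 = -n^2 + 10*n + r^2*(24 - 3*n) + r*(-n^2 + 7*n + 8) - 16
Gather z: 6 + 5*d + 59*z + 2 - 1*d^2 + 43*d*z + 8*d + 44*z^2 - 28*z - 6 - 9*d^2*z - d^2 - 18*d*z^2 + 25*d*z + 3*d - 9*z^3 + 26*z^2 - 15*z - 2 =-2*d^2 + 16*d - 9*z^3 + z^2*(70 - 18*d) + z*(-9*d^2 + 68*d + 16)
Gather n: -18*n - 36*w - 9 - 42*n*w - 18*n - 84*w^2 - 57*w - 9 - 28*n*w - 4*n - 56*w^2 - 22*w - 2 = n*(-70*w - 40) - 140*w^2 - 115*w - 20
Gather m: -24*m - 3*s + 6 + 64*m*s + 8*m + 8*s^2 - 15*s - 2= m*(64*s - 16) + 8*s^2 - 18*s + 4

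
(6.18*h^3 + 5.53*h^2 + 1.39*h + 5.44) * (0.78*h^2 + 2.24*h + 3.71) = 4.8204*h^5 + 18.1566*h^4 + 36.3992*h^3 + 27.8731*h^2 + 17.3425*h + 20.1824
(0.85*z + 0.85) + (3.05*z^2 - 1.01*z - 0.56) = 3.05*z^2 - 0.16*z + 0.29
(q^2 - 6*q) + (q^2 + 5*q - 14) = 2*q^2 - q - 14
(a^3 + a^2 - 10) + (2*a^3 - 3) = 3*a^3 + a^2 - 13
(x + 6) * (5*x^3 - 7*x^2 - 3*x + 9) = 5*x^4 + 23*x^3 - 45*x^2 - 9*x + 54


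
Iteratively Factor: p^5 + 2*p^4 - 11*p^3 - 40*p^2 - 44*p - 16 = (p + 1)*(p^4 + p^3 - 12*p^2 - 28*p - 16) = (p - 4)*(p + 1)*(p^3 + 5*p^2 + 8*p + 4) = (p - 4)*(p + 1)*(p + 2)*(p^2 + 3*p + 2) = (p - 4)*(p + 1)^2*(p + 2)*(p + 2)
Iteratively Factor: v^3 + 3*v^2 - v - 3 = (v - 1)*(v^2 + 4*v + 3) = (v - 1)*(v + 1)*(v + 3)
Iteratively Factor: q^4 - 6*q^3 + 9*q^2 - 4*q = (q - 1)*(q^3 - 5*q^2 + 4*q) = (q - 1)^2*(q^2 - 4*q) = q*(q - 1)^2*(q - 4)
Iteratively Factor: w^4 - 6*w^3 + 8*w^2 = (w - 4)*(w^3 - 2*w^2) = w*(w - 4)*(w^2 - 2*w) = w*(w - 4)*(w - 2)*(w)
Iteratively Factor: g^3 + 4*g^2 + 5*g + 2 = (g + 2)*(g^2 + 2*g + 1) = (g + 1)*(g + 2)*(g + 1)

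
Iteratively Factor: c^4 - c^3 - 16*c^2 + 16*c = (c - 4)*(c^3 + 3*c^2 - 4*c) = (c - 4)*(c + 4)*(c^2 - c) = c*(c - 4)*(c + 4)*(c - 1)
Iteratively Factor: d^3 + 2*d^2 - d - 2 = (d + 2)*(d^2 - 1) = (d + 1)*(d + 2)*(d - 1)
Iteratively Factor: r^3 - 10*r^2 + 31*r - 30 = (r - 2)*(r^2 - 8*r + 15) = (r - 3)*(r - 2)*(r - 5)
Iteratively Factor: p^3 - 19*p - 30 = (p - 5)*(p^2 + 5*p + 6) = (p - 5)*(p + 3)*(p + 2)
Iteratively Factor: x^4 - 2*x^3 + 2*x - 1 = (x - 1)*(x^3 - x^2 - x + 1) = (x - 1)^2*(x^2 - 1) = (x - 1)^2*(x + 1)*(x - 1)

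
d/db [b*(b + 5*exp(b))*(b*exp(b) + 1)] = b*(b + 1)*(b + 5*exp(b))*exp(b) + b*(b*exp(b) + 1)*(5*exp(b) + 1) + (b + 5*exp(b))*(b*exp(b) + 1)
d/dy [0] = 0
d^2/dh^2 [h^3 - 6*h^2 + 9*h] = 6*h - 12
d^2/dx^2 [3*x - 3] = 0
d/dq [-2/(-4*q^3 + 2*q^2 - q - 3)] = 2*(-12*q^2 + 4*q - 1)/(4*q^3 - 2*q^2 + q + 3)^2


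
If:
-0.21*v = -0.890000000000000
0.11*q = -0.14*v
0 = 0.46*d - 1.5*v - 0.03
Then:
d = 13.89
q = -5.39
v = 4.24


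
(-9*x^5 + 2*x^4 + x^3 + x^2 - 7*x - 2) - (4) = -9*x^5 + 2*x^4 + x^3 + x^2 - 7*x - 6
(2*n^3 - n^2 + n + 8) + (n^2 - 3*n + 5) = 2*n^3 - 2*n + 13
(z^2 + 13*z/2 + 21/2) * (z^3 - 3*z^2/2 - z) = z^5 + 5*z^4 - z^3/4 - 89*z^2/4 - 21*z/2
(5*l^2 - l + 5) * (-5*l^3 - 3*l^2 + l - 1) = -25*l^5 - 10*l^4 - 17*l^3 - 21*l^2 + 6*l - 5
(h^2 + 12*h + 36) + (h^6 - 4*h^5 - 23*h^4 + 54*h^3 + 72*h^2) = h^6 - 4*h^5 - 23*h^4 + 54*h^3 + 73*h^2 + 12*h + 36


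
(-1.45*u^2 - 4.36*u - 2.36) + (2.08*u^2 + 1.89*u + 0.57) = 0.63*u^2 - 2.47*u - 1.79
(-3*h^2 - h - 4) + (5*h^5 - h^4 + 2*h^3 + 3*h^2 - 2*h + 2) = 5*h^5 - h^4 + 2*h^3 - 3*h - 2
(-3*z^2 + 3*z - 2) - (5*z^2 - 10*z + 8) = -8*z^2 + 13*z - 10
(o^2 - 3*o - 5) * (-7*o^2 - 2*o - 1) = -7*o^4 + 19*o^3 + 40*o^2 + 13*o + 5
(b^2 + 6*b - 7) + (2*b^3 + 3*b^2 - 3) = 2*b^3 + 4*b^2 + 6*b - 10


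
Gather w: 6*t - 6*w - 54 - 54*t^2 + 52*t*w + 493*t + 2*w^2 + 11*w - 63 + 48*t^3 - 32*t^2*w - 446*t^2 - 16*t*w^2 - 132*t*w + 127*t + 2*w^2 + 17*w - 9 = 48*t^3 - 500*t^2 + 626*t + w^2*(4 - 16*t) + w*(-32*t^2 - 80*t + 22) - 126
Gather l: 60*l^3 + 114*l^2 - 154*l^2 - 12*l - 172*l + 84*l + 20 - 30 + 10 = 60*l^3 - 40*l^2 - 100*l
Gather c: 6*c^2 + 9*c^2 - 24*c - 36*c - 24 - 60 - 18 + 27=15*c^2 - 60*c - 75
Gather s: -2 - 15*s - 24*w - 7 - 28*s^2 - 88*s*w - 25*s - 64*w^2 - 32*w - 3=-28*s^2 + s*(-88*w - 40) - 64*w^2 - 56*w - 12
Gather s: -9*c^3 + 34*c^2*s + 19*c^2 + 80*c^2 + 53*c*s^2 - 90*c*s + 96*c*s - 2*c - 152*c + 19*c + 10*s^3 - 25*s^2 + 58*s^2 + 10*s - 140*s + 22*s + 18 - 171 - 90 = -9*c^3 + 99*c^2 - 135*c + 10*s^3 + s^2*(53*c + 33) + s*(34*c^2 + 6*c - 108) - 243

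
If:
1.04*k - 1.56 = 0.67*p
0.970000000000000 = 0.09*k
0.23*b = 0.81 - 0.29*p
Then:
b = -14.64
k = 10.78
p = 14.40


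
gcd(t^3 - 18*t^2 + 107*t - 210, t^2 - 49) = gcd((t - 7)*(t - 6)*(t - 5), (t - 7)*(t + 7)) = t - 7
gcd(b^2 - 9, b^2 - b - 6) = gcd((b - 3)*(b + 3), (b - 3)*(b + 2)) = b - 3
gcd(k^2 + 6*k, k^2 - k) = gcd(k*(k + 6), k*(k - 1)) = k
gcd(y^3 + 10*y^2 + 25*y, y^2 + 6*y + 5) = y + 5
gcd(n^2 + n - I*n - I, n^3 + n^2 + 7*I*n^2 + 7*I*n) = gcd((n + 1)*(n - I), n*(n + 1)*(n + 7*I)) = n + 1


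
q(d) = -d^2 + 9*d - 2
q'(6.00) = -3.00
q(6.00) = 16.00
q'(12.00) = -15.00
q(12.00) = -38.00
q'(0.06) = 8.88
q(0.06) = -1.46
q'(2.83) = 3.34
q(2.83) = 15.46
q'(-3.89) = 16.78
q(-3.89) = -52.14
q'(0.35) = 8.30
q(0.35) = 1.03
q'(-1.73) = 12.46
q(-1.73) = -20.56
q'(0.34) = 8.32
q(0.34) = 0.94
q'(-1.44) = 11.88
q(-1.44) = -17.03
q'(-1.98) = 12.96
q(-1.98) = -23.74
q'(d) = 9 - 2*d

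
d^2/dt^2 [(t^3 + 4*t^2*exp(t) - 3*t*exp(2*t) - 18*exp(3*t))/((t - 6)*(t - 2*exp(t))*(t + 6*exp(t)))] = 6*(6*t^4*exp(2*t) + 27*t^3*exp(3*t) - 84*t^3*exp(2*t) + 2*t^3 + 54*t^2*exp(4*t) - 378*t^2*exp(3*t) + 333*t^2*exp(2*t) + 36*t^2*exp(t) - 756*t*exp(4*t) + 1350*t*exp(3*t) - 54*t*exp(2*t) + 2700*exp(4*t) + 324*exp(3*t) + 108*exp(2*t))/(t^6 + 18*t^5*exp(t) - 18*t^5 + 108*t^4*exp(2*t) - 324*t^4*exp(t) + 108*t^4 + 216*t^3*exp(3*t) - 1944*t^3*exp(2*t) + 1944*t^3*exp(t) - 216*t^3 - 3888*t^2*exp(3*t) + 11664*t^2*exp(2*t) - 3888*t^2*exp(t) + 23328*t*exp(3*t) - 23328*t*exp(2*t) - 46656*exp(3*t))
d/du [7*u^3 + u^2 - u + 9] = 21*u^2 + 2*u - 1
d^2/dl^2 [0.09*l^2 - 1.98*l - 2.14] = 0.180000000000000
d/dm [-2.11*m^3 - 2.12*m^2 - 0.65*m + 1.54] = -6.33*m^2 - 4.24*m - 0.65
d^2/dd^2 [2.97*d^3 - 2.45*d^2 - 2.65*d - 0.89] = 17.82*d - 4.9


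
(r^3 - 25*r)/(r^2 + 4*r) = (r^2 - 25)/(r + 4)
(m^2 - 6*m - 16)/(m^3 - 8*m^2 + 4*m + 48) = (m - 8)/(m^2 - 10*m + 24)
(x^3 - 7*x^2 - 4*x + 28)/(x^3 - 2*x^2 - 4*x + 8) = (x - 7)/(x - 2)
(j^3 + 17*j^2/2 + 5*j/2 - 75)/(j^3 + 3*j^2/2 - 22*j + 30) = (j + 5)/(j - 2)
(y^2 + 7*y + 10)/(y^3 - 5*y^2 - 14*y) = (y + 5)/(y*(y - 7))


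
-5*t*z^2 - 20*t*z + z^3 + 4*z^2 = z*(-5*t + z)*(z + 4)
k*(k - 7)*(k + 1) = k^3 - 6*k^2 - 7*k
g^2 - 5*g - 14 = (g - 7)*(g + 2)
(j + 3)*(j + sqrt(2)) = j^2 + sqrt(2)*j + 3*j + 3*sqrt(2)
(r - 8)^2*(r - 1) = r^3 - 17*r^2 + 80*r - 64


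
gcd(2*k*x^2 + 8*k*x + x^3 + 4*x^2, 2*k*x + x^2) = 2*k*x + x^2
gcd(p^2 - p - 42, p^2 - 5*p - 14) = p - 7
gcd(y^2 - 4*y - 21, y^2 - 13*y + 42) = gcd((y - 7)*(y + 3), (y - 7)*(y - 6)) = y - 7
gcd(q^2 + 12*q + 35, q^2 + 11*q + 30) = q + 5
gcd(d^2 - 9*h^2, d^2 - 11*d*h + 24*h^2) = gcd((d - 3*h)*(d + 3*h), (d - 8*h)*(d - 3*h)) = d - 3*h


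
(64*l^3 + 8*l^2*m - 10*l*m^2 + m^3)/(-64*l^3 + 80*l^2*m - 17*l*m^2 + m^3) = (-8*l^2 - 2*l*m + m^2)/(8*l^2 - 9*l*m + m^2)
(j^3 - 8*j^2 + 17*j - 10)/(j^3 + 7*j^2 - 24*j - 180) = (j^2 - 3*j + 2)/(j^2 + 12*j + 36)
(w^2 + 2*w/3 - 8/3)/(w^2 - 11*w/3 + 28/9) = 3*(w + 2)/(3*w - 7)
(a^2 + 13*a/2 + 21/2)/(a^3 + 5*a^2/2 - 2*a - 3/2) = (2*a + 7)/(2*a^2 - a - 1)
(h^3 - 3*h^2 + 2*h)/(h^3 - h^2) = (h - 2)/h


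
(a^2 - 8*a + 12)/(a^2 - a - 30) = (a - 2)/(a + 5)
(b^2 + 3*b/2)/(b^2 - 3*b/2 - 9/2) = b/(b - 3)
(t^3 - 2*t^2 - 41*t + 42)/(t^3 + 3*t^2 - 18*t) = (t^2 - 8*t + 7)/(t*(t - 3))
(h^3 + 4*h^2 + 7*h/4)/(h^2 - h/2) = (4*h^2 + 16*h + 7)/(2*(2*h - 1))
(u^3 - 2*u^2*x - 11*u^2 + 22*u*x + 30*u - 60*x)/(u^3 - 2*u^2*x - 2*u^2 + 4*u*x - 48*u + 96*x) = (u^2 - 11*u + 30)/(u^2 - 2*u - 48)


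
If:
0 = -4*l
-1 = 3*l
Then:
No Solution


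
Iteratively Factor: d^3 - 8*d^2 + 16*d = (d)*(d^2 - 8*d + 16) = d*(d - 4)*(d - 4)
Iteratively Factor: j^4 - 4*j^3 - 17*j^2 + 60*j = (j)*(j^3 - 4*j^2 - 17*j + 60) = j*(j + 4)*(j^2 - 8*j + 15) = j*(j - 3)*(j + 4)*(j - 5)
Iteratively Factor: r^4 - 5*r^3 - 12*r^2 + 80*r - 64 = (r + 4)*(r^3 - 9*r^2 + 24*r - 16) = (r - 1)*(r + 4)*(r^2 - 8*r + 16) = (r - 4)*(r - 1)*(r + 4)*(r - 4)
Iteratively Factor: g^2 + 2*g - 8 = (g + 4)*(g - 2)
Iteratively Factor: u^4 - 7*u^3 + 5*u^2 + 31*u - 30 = (u - 3)*(u^3 - 4*u^2 - 7*u + 10) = (u - 5)*(u - 3)*(u^2 + u - 2) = (u - 5)*(u - 3)*(u + 2)*(u - 1)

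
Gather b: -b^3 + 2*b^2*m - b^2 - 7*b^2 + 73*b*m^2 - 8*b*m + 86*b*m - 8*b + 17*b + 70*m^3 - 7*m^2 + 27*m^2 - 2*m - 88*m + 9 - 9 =-b^3 + b^2*(2*m - 8) + b*(73*m^2 + 78*m + 9) + 70*m^3 + 20*m^2 - 90*m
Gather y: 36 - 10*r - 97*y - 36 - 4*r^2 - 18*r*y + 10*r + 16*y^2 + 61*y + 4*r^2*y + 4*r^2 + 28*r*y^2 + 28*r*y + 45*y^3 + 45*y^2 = 45*y^3 + y^2*(28*r + 61) + y*(4*r^2 + 10*r - 36)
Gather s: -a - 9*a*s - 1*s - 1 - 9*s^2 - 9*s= -a - 9*s^2 + s*(-9*a - 10) - 1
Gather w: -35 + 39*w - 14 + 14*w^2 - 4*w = 14*w^2 + 35*w - 49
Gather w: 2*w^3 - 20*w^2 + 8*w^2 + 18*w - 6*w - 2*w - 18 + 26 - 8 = 2*w^3 - 12*w^2 + 10*w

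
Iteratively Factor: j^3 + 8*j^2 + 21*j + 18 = (j + 3)*(j^2 + 5*j + 6) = (j + 2)*(j + 3)*(j + 3)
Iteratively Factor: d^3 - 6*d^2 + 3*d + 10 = (d + 1)*(d^2 - 7*d + 10) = (d - 5)*(d + 1)*(d - 2)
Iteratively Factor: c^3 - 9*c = (c - 3)*(c^2 + 3*c) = (c - 3)*(c + 3)*(c)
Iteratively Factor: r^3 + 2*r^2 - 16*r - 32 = (r - 4)*(r^2 + 6*r + 8) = (r - 4)*(r + 2)*(r + 4)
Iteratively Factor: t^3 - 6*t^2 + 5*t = (t - 5)*(t^2 - t) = t*(t - 5)*(t - 1)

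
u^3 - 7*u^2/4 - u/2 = u*(u - 2)*(u + 1/4)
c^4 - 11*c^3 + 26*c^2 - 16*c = c*(c - 8)*(c - 2)*(c - 1)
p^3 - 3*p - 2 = (p - 2)*(p + 1)^2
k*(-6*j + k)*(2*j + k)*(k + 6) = -12*j^2*k^2 - 72*j^2*k - 4*j*k^3 - 24*j*k^2 + k^4 + 6*k^3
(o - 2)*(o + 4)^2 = o^3 + 6*o^2 - 32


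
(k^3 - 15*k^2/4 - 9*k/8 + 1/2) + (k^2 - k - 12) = k^3 - 11*k^2/4 - 17*k/8 - 23/2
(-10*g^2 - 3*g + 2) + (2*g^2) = -8*g^2 - 3*g + 2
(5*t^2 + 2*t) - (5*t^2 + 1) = 2*t - 1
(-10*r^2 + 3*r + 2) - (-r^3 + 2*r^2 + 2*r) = r^3 - 12*r^2 + r + 2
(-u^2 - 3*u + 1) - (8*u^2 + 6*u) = -9*u^2 - 9*u + 1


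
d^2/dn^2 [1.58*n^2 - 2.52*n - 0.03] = 3.16000000000000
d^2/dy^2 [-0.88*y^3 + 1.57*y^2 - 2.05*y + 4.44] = 3.14 - 5.28*y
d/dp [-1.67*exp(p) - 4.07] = -1.67*exp(p)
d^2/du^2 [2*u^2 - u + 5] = 4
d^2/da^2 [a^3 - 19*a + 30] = 6*a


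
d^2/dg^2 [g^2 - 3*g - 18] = 2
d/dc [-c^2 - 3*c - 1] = -2*c - 3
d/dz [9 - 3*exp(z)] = -3*exp(z)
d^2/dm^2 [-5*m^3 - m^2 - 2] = -30*m - 2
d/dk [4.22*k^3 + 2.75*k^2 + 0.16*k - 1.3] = 12.66*k^2 + 5.5*k + 0.16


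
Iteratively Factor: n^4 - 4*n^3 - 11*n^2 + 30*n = (n - 5)*(n^3 + n^2 - 6*n) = (n - 5)*(n + 3)*(n^2 - 2*n) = n*(n - 5)*(n + 3)*(n - 2)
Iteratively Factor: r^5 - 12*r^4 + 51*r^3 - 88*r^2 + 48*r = (r - 1)*(r^4 - 11*r^3 + 40*r^2 - 48*r) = (r - 3)*(r - 1)*(r^3 - 8*r^2 + 16*r) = (r - 4)*(r - 3)*(r - 1)*(r^2 - 4*r) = (r - 4)^2*(r - 3)*(r - 1)*(r)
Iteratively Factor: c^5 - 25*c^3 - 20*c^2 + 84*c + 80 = (c + 1)*(c^4 - c^3 - 24*c^2 + 4*c + 80) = (c - 5)*(c + 1)*(c^3 + 4*c^2 - 4*c - 16) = (c - 5)*(c + 1)*(c + 4)*(c^2 - 4) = (c - 5)*(c - 2)*(c + 1)*(c + 4)*(c + 2)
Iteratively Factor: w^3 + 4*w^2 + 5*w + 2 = (w + 1)*(w^2 + 3*w + 2) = (w + 1)*(w + 2)*(w + 1)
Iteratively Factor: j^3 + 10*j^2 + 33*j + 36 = (j + 4)*(j^2 + 6*j + 9) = (j + 3)*(j + 4)*(j + 3)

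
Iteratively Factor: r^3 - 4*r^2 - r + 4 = (r - 4)*(r^2 - 1) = (r - 4)*(r - 1)*(r + 1)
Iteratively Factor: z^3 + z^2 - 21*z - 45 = (z + 3)*(z^2 - 2*z - 15) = (z - 5)*(z + 3)*(z + 3)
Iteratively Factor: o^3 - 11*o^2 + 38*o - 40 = (o - 5)*(o^2 - 6*o + 8) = (o - 5)*(o - 4)*(o - 2)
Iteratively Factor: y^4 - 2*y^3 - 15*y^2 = (y - 5)*(y^3 + 3*y^2) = (y - 5)*(y + 3)*(y^2) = y*(y - 5)*(y + 3)*(y)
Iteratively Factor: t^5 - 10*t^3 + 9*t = (t - 1)*(t^4 + t^3 - 9*t^2 - 9*t) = (t - 3)*(t - 1)*(t^3 + 4*t^2 + 3*t) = (t - 3)*(t - 1)*(t + 1)*(t^2 + 3*t) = (t - 3)*(t - 1)*(t + 1)*(t + 3)*(t)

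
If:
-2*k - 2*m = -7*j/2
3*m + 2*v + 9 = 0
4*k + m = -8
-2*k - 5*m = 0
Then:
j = -16/21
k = -20/9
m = 8/9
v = -35/6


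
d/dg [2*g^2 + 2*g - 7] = 4*g + 2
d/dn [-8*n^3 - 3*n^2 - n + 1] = -24*n^2 - 6*n - 1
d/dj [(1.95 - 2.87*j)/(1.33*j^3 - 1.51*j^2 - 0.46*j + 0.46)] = (7.6342*j^3 - 12.1142*j^2 + 5.889*j - 0.4232)/(1.7689*j^6 - 4.0166*j^5 + 1.0565*j^4 + 2.6128*j^3 - 1.1776*j^2 - 0.4232*j + 0.2116)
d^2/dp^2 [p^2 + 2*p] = 2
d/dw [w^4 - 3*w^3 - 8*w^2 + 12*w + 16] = 4*w^3 - 9*w^2 - 16*w + 12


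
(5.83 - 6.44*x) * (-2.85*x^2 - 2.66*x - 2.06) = 18.354*x^3 + 0.514900000000001*x^2 - 2.2414*x - 12.0098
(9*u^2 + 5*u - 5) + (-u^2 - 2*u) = 8*u^2 + 3*u - 5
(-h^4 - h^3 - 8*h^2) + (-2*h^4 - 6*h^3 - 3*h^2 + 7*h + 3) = -3*h^4 - 7*h^3 - 11*h^2 + 7*h + 3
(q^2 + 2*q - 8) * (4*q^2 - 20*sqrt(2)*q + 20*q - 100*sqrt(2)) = 4*q^4 - 20*sqrt(2)*q^3 + 28*q^3 - 140*sqrt(2)*q^2 + 8*q^2 - 160*q - 40*sqrt(2)*q + 800*sqrt(2)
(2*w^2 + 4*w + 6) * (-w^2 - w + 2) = -2*w^4 - 6*w^3 - 6*w^2 + 2*w + 12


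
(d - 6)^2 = d^2 - 12*d + 36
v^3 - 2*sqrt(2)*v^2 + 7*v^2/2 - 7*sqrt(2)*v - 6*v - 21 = (v + 7/2)*(v - 3*sqrt(2))*(v + sqrt(2))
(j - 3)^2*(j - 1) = j^3 - 7*j^2 + 15*j - 9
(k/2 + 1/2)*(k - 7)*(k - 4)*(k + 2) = k^4/2 - 4*k^3 - 3*k^2/2 + 31*k + 28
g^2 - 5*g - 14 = (g - 7)*(g + 2)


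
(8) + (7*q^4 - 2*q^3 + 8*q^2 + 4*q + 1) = 7*q^4 - 2*q^3 + 8*q^2 + 4*q + 9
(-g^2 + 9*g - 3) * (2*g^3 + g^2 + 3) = -2*g^5 + 17*g^4 + 3*g^3 - 6*g^2 + 27*g - 9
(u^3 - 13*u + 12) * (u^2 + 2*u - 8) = u^5 + 2*u^4 - 21*u^3 - 14*u^2 + 128*u - 96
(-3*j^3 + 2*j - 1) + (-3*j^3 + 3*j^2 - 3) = -6*j^3 + 3*j^2 + 2*j - 4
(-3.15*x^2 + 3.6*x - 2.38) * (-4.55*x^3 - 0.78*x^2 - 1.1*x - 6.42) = 14.3325*x^5 - 13.923*x^4 + 11.486*x^3 + 18.1194*x^2 - 20.494*x + 15.2796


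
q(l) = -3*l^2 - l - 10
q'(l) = -6*l - 1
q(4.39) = -72.21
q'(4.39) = -27.34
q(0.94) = -13.59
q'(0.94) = -6.64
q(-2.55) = -26.96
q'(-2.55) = 14.30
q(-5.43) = -93.02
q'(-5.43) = 31.58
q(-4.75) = -72.94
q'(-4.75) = 27.50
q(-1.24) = -13.37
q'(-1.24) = 6.44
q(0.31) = -10.60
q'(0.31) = -2.86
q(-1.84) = -18.32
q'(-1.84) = 10.04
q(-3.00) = -34.00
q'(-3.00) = 17.00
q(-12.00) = -430.00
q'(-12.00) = 71.00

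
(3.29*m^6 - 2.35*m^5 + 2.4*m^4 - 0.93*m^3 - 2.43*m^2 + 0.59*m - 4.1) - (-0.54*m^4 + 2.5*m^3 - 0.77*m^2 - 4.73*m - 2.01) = 3.29*m^6 - 2.35*m^5 + 2.94*m^4 - 3.43*m^3 - 1.66*m^2 + 5.32*m - 2.09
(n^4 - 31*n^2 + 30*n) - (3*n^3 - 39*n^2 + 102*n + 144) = n^4 - 3*n^3 + 8*n^2 - 72*n - 144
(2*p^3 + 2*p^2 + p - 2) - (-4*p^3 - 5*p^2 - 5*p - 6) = 6*p^3 + 7*p^2 + 6*p + 4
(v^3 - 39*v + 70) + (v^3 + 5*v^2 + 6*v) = 2*v^3 + 5*v^2 - 33*v + 70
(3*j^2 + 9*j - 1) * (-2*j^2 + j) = -6*j^4 - 15*j^3 + 11*j^2 - j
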